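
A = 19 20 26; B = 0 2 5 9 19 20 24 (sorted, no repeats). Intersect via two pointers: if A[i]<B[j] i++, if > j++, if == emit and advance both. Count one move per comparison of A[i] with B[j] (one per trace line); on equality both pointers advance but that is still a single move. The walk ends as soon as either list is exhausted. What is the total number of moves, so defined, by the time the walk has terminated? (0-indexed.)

[i=0,j=0] 19>0 → j++
[i=0,j=1] 19>2 → j++
[i=0,j=2] 19>5 → j++
[i=0,j=3] 19>9 → j++
[i=0,j=4] 19==19 emit → i++,j++
[i=1,j=5] 20==20 emit → i++,j++
[i=2,j=6] 26>24 → j++

7 moves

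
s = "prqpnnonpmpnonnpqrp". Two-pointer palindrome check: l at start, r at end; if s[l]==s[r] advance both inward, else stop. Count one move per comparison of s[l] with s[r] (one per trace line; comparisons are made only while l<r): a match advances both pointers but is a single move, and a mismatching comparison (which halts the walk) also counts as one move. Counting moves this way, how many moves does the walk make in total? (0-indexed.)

9 moves

l=0 r=18: 'p'=='p', l++,r--
l=1 r=17: 'r'=='r', l++,r--
l=2 r=16: 'q'=='q', l++,r--
l=3 r=15: 'p'=='p', l++,r--
l=4 r=14: 'n'=='n', l++,r--
l=5 r=13: 'n'=='n', l++,r--
l=6 r=12: 'o'=='o', l++,r--
l=7 r=11: 'n'=='n', l++,r--
l=8 r=10: 'p'=='p', l++,r--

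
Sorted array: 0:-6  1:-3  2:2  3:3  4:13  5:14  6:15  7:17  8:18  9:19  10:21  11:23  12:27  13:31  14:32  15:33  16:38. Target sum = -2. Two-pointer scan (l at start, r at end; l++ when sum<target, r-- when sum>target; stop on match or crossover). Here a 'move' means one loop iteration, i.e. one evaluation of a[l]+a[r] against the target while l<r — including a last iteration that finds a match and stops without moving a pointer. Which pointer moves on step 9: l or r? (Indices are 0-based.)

r

l=0 r=16: -6+38=32 >-2, r--
l=0 r=15: -6+33=27 >-2, r--
l=0 r=14: -6+32=26 >-2, r--
l=0 r=13: -6+31=25 >-2, r--
l=0 r=12: -6+27=21 >-2, r--
l=0 r=11: -6+23=17 >-2, r--
l=0 r=10: -6+21=15 >-2, r--
l=0 r=9: -6+19=13 >-2, r--
l=0 r=8: -6+18=12 >-2, r--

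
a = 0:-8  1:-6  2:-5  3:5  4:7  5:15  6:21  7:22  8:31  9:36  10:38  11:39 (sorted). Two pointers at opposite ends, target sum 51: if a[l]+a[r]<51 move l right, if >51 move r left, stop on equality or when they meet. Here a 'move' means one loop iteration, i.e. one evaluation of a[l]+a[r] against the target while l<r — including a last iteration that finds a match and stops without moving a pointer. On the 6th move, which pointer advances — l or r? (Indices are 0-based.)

r

l=0 r=11: -8+39=31 <51, l++
l=1 r=11: -6+39=33 <51, l++
l=2 r=11: -5+39=34 <51, l++
l=3 r=11: 5+39=44 <51, l++
l=4 r=11: 7+39=46 <51, l++
l=5 r=11: 15+39=54 >51, r--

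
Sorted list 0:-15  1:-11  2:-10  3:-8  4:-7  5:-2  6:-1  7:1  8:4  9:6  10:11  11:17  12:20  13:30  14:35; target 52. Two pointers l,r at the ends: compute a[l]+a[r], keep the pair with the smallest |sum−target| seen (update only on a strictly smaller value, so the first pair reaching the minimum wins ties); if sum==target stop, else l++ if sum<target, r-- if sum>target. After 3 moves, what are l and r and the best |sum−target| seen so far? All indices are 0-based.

l=0 r=14: -15+35=20 d=32 *, l++
l=1 r=14: -11+35=24 d=28 *, l++
l=2 r=14: -10+35=25 d=27 *, l++

l=3, r=14, best |Δ|=27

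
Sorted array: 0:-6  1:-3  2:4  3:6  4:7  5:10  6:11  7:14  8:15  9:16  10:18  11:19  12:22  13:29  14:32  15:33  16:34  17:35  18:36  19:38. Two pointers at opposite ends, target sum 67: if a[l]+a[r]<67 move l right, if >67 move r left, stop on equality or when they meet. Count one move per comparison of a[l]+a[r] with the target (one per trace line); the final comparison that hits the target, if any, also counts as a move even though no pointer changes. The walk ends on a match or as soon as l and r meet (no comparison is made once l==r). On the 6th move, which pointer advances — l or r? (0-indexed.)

l

[0,19] -6+38=32 <67 → l++
[1,19] -3+38=35 <67 → l++
[2,19] 4+38=42 <67 → l++
[3,19] 6+38=44 <67 → l++
[4,19] 7+38=45 <67 → l++
[5,19] 10+38=48 <67 → l++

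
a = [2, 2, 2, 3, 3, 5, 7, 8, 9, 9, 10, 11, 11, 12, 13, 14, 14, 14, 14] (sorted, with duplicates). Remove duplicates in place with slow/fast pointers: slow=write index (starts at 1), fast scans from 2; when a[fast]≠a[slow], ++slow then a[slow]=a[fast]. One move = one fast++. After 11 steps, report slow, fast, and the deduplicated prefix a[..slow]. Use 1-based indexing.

slow=8, fast=13, prefix=[2, 3, 5, 7, 8, 9, 10, 11]

(s=1,f=2) a[fast]=2=a[slow] dup → fast++
(s=1,f=3) a[fast]=2=a[slow] dup → fast++
(s=1,f=4) a[fast]=3≠a[slow]=2 write a[2]=3 → slow++,fast++
(s=2,f=5) a[fast]=3=a[slow] dup → fast++
(s=2,f=6) a[fast]=5≠a[slow]=3 write a[3]=5 → slow++,fast++
(s=3,f=7) a[fast]=7≠a[slow]=5 write a[4]=7 → slow++,fast++
(s=4,f=8) a[fast]=8≠a[slow]=7 write a[5]=8 → slow++,fast++
(s=5,f=9) a[fast]=9≠a[slow]=8 write a[6]=9 → slow++,fast++
(s=6,f=10) a[fast]=9=a[slow] dup → fast++
(s=6,f=11) a[fast]=10≠a[slow]=9 write a[7]=10 → slow++,fast++
(s=7,f=12) a[fast]=11≠a[slow]=10 write a[8]=11 → slow++,fast++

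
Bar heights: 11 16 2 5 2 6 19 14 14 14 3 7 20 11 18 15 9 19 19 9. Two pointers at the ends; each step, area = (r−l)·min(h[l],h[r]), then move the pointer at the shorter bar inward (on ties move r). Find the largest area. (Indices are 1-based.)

max area = 272

[1,20] min(11,9)*19=171 best=171 * → r--
[1,19] min(11,19)*18=198 best=198 * → l++
[2,19] min(16,19)*17=272 best=272 * → l++
[3,19] min(2,19)*16=32 best=272 → l++
[4,19] min(5,19)*15=75 best=272 → l++
[5,19] min(2,19)*14=28 best=272 → l++
[6,19] min(6,19)*13=78 best=272 → l++
[7,19] min(19,19)*12=228 best=272 → r--
[7,18] min(19,19)*11=209 best=272 → r--
[7,17] min(19,9)*10=90 best=272 → r--
[7,16] min(19,15)*9=135 best=272 → r--
[7,15] min(19,18)*8=144 best=272 → r--
[7,14] min(19,11)*7=77 best=272 → r--
[7,13] min(19,20)*6=114 best=272 → l++
[8,13] min(14,20)*5=70 best=272 → l++
[9,13] min(14,20)*4=56 best=272 → l++
[10,13] min(14,20)*3=42 best=272 → l++
[11,13] min(3,20)*2=6 best=272 → l++
[12,13] min(7,20)*1=7 best=272 → l++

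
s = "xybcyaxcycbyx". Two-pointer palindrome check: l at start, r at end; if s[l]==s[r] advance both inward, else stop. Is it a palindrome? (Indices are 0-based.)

not a palindrome (mismatch at 5,7)

[0,12] 'x'=='x' → l++,r--
[1,11] 'y'=='y' → l++,r--
[2,10] 'b'=='b' → l++,r--
[3,9] 'c'=='c' → l++,r--
[4,8] 'y'=='y' → l++,r--
[5,7] 'a'!='c' → stop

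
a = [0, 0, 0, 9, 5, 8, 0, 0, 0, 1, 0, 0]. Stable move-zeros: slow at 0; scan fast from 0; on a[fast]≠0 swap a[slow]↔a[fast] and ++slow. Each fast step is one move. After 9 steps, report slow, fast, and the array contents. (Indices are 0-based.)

slow=3, fast=9, a=[9, 5, 8, 0, 0, 0, 0, 0, 0, 1, 0, 0]

slow=0 fast=0: a[fast]=0, fast++
slow=0 fast=1: a[fast]=0, fast++
slow=0 fast=2: a[fast]=0, fast++
slow=0 fast=3: a[fast]=9≠0 swap→a[0]=9, slow++,fast++
slow=1 fast=4: a[fast]=5≠0 swap→a[1]=5, slow++,fast++
slow=2 fast=5: a[fast]=8≠0 swap→a[2]=8, slow++,fast++
slow=3 fast=6: a[fast]=0, fast++
slow=3 fast=7: a[fast]=0, fast++
slow=3 fast=8: a[fast]=0, fast++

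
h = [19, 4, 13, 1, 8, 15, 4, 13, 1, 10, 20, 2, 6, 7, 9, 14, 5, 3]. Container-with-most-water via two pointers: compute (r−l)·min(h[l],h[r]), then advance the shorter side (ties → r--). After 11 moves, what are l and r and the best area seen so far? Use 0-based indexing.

l=4, r=10, best area=210

l=0 r=17: min(19,3)*17=51 best=51 *, r--
l=0 r=16: min(19,5)*16=80 best=80 *, r--
l=0 r=15: min(19,14)*15=210 best=210 *, r--
l=0 r=14: min(19,9)*14=126 best=210, r--
l=0 r=13: min(19,7)*13=91 best=210, r--
l=0 r=12: min(19,6)*12=72 best=210, r--
l=0 r=11: min(19,2)*11=22 best=210, r--
l=0 r=10: min(19,20)*10=190 best=210, l++
l=1 r=10: min(4,20)*9=36 best=210, l++
l=2 r=10: min(13,20)*8=104 best=210, l++
l=3 r=10: min(1,20)*7=7 best=210, l++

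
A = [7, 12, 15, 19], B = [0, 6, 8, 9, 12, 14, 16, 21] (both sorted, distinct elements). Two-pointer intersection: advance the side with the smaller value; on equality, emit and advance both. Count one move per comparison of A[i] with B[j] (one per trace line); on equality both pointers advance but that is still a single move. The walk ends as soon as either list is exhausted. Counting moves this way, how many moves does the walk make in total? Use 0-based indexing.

[i=0,j=0] 7>0 → j++
[i=0,j=1] 7>6 → j++
[i=0,j=2] 7<8 → i++
[i=1,j=2] 12>8 → j++
[i=1,j=3] 12>9 → j++
[i=1,j=4] 12==12 emit → i++,j++
[i=2,j=5] 15>14 → j++
[i=2,j=6] 15<16 → i++
[i=3,j=6] 19>16 → j++
[i=3,j=7] 19<21 → i++

10 moves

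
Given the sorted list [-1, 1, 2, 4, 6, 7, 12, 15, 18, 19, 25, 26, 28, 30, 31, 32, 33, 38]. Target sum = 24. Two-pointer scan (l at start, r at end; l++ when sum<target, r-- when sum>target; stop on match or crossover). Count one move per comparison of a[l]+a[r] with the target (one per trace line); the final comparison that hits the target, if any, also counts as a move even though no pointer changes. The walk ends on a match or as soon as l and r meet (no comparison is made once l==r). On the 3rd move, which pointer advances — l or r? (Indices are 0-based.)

l=0 r=17: -1+38=37 >24, r--
l=0 r=16: -1+33=32 >24, r--
l=0 r=15: -1+32=31 >24, r--

r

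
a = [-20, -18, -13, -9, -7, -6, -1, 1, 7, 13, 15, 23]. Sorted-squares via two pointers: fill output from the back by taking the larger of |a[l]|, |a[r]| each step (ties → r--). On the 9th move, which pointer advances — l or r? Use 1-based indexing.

l=1 r=12: |-20|<=|23| out[12]=529, r--
l=1 r=11: |-20|>|15| out[11]=400, l++
l=2 r=11: |-18|>|15| out[10]=324, l++
l=3 r=11: |-13|<=|15| out[9]=225, r--
l=3 r=10: |-13|<=|13| out[8]=169, r--
l=3 r=9: |-13|>|7| out[7]=169, l++
l=4 r=9: |-9|>|7| out[6]=81, l++
l=5 r=9: |-7|<=|7| out[5]=49, r--
l=5 r=8: |-7|>|1| out[4]=49, l++

l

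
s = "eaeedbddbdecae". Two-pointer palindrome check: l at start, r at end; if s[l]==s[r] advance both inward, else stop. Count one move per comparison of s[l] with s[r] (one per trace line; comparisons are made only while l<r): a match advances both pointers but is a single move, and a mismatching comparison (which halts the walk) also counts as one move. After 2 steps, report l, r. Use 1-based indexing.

l=3, r=12

l=1 r=14: 'e'=='e', l++,r--
l=2 r=13: 'a'=='a', l++,r--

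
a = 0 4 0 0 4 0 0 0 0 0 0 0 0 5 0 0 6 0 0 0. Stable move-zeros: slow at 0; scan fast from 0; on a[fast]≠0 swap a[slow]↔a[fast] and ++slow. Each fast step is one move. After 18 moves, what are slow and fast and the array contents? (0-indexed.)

slow=4, fast=18, a=[4, 4, 5, 6, 0, 0, 0, 0, 0, 0, 0, 0, 0, 0, 0, 0, 0, 0, 0, 0]

(s=0,f=0) a[fast]=0 → fast++
(s=0,f=1) a[fast]=4≠0 swap→a[0]=4 → slow++,fast++
(s=1,f=2) a[fast]=0 → fast++
(s=1,f=3) a[fast]=0 → fast++
(s=1,f=4) a[fast]=4≠0 swap→a[1]=4 → slow++,fast++
(s=2,f=5) a[fast]=0 → fast++
(s=2,f=6) a[fast]=0 → fast++
(s=2,f=7) a[fast]=0 → fast++
(s=2,f=8) a[fast]=0 → fast++
(s=2,f=9) a[fast]=0 → fast++
(s=2,f=10) a[fast]=0 → fast++
(s=2,f=11) a[fast]=0 → fast++
(s=2,f=12) a[fast]=0 → fast++
(s=2,f=13) a[fast]=5≠0 swap→a[2]=5 → slow++,fast++
(s=3,f=14) a[fast]=0 → fast++
(s=3,f=15) a[fast]=0 → fast++
(s=3,f=16) a[fast]=6≠0 swap→a[3]=6 → slow++,fast++
(s=4,f=17) a[fast]=0 → fast++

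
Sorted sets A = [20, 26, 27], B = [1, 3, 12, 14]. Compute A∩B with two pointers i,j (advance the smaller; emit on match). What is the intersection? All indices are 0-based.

i=0 j=0: 20>1, j++
i=0 j=1: 20>3, j++
i=0 j=2: 20>12, j++
i=0 j=3: 20>14, j++

intersection = []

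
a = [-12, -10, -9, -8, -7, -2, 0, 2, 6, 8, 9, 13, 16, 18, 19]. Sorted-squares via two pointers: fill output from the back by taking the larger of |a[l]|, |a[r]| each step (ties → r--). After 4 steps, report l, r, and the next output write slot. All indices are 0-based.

[0,14] |-12|<=|19| out[14]=361 → r--
[0,13] |-12|<=|18| out[13]=324 → r--
[0,12] |-12|<=|16| out[12]=256 → r--
[0,11] |-12|<=|13| out[11]=169 → r--

l=0, r=10, next write slot=10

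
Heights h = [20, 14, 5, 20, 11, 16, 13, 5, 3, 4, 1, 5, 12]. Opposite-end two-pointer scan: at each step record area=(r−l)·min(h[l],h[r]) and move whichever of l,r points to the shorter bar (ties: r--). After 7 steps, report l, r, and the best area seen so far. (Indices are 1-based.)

l=1, r=6, best area=144

l=1 r=13: min(20,12)*12=144 best=144 *, r--
l=1 r=12: min(20,5)*11=55 best=144, r--
l=1 r=11: min(20,1)*10=10 best=144, r--
l=1 r=10: min(20,4)*9=36 best=144, r--
l=1 r=9: min(20,3)*8=24 best=144, r--
l=1 r=8: min(20,5)*7=35 best=144, r--
l=1 r=7: min(20,13)*6=78 best=144, r--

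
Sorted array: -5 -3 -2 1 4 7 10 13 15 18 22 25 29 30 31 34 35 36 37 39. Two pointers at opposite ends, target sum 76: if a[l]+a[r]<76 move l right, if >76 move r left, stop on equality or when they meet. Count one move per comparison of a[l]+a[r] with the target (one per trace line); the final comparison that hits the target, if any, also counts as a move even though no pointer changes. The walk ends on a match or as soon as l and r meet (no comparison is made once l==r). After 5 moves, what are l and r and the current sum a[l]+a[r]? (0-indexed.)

l=0 r=19: -5+39=34 <76, l++
l=1 r=19: -3+39=36 <76, l++
l=2 r=19: -2+39=37 <76, l++
l=3 r=19: 1+39=40 <76, l++
l=4 r=19: 4+39=43 <76, l++

l=5, r=19, sum=46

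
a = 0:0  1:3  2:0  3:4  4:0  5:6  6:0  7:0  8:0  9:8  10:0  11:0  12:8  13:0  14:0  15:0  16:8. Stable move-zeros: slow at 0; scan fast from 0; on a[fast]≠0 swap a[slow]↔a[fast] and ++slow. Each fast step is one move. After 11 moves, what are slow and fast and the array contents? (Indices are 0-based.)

slow=4, fast=11, a=[3, 4, 6, 8, 0, 0, 0, 0, 0, 0, 0, 0, 8, 0, 0, 0, 8]

(s=0,f=0) a[fast]=0 → fast++
(s=0,f=1) a[fast]=3≠0 swap→a[0]=3 → slow++,fast++
(s=1,f=2) a[fast]=0 → fast++
(s=1,f=3) a[fast]=4≠0 swap→a[1]=4 → slow++,fast++
(s=2,f=4) a[fast]=0 → fast++
(s=2,f=5) a[fast]=6≠0 swap→a[2]=6 → slow++,fast++
(s=3,f=6) a[fast]=0 → fast++
(s=3,f=7) a[fast]=0 → fast++
(s=3,f=8) a[fast]=0 → fast++
(s=3,f=9) a[fast]=8≠0 swap→a[3]=8 → slow++,fast++
(s=4,f=10) a[fast]=0 → fast++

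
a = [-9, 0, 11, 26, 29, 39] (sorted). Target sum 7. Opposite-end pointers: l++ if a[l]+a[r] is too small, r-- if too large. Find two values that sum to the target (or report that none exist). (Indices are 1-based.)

[1,6] -9+39=30 >7 → r--
[1,5] -9+29=20 >7 → r--
[1,4] -9+26=17 >7 → r--
[1,3] -9+11=2 <7 → l++
[2,3] 0+11=11 >7 → r--

no pair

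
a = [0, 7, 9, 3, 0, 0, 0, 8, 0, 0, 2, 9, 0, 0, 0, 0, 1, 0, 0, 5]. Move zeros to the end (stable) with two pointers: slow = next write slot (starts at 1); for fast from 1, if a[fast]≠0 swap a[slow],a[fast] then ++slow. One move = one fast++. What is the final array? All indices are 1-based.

slow=1 fast=1: a[fast]=0, fast++
slow=1 fast=2: a[fast]=7≠0 swap→a[1]=7, slow++,fast++
slow=2 fast=3: a[fast]=9≠0 swap→a[2]=9, slow++,fast++
slow=3 fast=4: a[fast]=3≠0 swap→a[3]=3, slow++,fast++
slow=4 fast=5: a[fast]=0, fast++
slow=4 fast=6: a[fast]=0, fast++
slow=4 fast=7: a[fast]=0, fast++
slow=4 fast=8: a[fast]=8≠0 swap→a[4]=8, slow++,fast++
slow=5 fast=9: a[fast]=0, fast++
slow=5 fast=10: a[fast]=0, fast++
slow=5 fast=11: a[fast]=2≠0 swap→a[5]=2, slow++,fast++
slow=6 fast=12: a[fast]=9≠0 swap→a[6]=9, slow++,fast++
slow=7 fast=13: a[fast]=0, fast++
slow=7 fast=14: a[fast]=0, fast++
slow=7 fast=15: a[fast]=0, fast++
slow=7 fast=16: a[fast]=0, fast++
slow=7 fast=17: a[fast]=1≠0 swap→a[7]=1, slow++,fast++
slow=8 fast=18: a[fast]=0, fast++
slow=8 fast=19: a[fast]=0, fast++
slow=8 fast=20: a[fast]=5≠0 swap→a[8]=5, slow++,fast++

[7, 9, 3, 8, 2, 9, 1, 5, 0, 0, 0, 0, 0, 0, 0, 0, 0, 0, 0, 0]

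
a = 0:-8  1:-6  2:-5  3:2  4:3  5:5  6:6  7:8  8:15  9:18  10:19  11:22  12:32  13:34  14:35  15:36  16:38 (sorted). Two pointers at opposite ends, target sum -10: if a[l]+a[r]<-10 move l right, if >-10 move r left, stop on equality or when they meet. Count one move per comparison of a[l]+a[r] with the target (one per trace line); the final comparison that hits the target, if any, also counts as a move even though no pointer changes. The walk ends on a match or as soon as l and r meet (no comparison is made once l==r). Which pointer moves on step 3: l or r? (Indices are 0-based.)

l=0 r=16: -8+38=30 >-10, r--
l=0 r=15: -8+36=28 >-10, r--
l=0 r=14: -8+35=27 >-10, r--

r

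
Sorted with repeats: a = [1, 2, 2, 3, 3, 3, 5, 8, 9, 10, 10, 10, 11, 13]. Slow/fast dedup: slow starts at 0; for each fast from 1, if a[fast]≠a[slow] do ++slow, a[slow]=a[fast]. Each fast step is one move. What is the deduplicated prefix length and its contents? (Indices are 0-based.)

length 9; prefix = [1, 2, 3, 5, 8, 9, 10, 11, 13]

slow=0 fast=1: a[fast]=2≠a[slow]=1 write a[1]=2, slow++,fast++
slow=1 fast=2: a[fast]=2=a[slow] dup, fast++
slow=1 fast=3: a[fast]=3≠a[slow]=2 write a[2]=3, slow++,fast++
slow=2 fast=4: a[fast]=3=a[slow] dup, fast++
slow=2 fast=5: a[fast]=3=a[slow] dup, fast++
slow=2 fast=6: a[fast]=5≠a[slow]=3 write a[3]=5, slow++,fast++
slow=3 fast=7: a[fast]=8≠a[slow]=5 write a[4]=8, slow++,fast++
slow=4 fast=8: a[fast]=9≠a[slow]=8 write a[5]=9, slow++,fast++
slow=5 fast=9: a[fast]=10≠a[slow]=9 write a[6]=10, slow++,fast++
slow=6 fast=10: a[fast]=10=a[slow] dup, fast++
slow=6 fast=11: a[fast]=10=a[slow] dup, fast++
slow=6 fast=12: a[fast]=11≠a[slow]=10 write a[7]=11, slow++,fast++
slow=7 fast=13: a[fast]=13≠a[slow]=11 write a[8]=13, slow++,fast++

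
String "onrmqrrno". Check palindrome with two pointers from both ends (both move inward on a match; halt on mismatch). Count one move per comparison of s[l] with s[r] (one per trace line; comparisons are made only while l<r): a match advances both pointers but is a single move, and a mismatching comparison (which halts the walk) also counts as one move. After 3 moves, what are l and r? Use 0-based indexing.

[0,8] 'o'=='o' → l++,r--
[1,7] 'n'=='n' → l++,r--
[2,6] 'r'=='r' → l++,r--

l=3, r=5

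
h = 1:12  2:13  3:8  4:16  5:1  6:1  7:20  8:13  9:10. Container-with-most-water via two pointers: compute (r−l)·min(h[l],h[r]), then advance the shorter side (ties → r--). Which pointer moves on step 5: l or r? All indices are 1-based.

l=1 r=9: min(12,10)*8=80 best=80 *, r--
l=1 r=8: min(12,13)*7=84 best=84 *, l++
l=2 r=8: min(13,13)*6=78 best=84, r--
l=2 r=7: min(13,20)*5=65 best=84, l++
l=3 r=7: min(8,20)*4=32 best=84, l++

l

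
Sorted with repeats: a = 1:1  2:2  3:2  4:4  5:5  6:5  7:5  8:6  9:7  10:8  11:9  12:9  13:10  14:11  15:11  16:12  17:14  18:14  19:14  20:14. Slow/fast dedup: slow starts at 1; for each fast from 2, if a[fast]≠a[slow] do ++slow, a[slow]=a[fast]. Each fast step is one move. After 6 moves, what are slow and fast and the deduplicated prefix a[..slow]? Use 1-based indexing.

slow=4, fast=8, prefix=[1, 2, 4, 5]

(s=1,f=2) a[fast]=2≠a[slow]=1 write a[2]=2 → slow++,fast++
(s=2,f=3) a[fast]=2=a[slow] dup → fast++
(s=2,f=4) a[fast]=4≠a[slow]=2 write a[3]=4 → slow++,fast++
(s=3,f=5) a[fast]=5≠a[slow]=4 write a[4]=5 → slow++,fast++
(s=4,f=6) a[fast]=5=a[slow] dup → fast++
(s=4,f=7) a[fast]=5=a[slow] dup → fast++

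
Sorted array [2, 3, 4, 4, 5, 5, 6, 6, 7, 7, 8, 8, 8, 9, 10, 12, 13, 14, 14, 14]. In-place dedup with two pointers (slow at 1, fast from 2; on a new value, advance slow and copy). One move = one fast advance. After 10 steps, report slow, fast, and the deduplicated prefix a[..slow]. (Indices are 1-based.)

(s=1,f=2) a[fast]=3≠a[slow]=2 write a[2]=3 → slow++,fast++
(s=2,f=3) a[fast]=4≠a[slow]=3 write a[3]=4 → slow++,fast++
(s=3,f=4) a[fast]=4=a[slow] dup → fast++
(s=3,f=5) a[fast]=5≠a[slow]=4 write a[4]=5 → slow++,fast++
(s=4,f=6) a[fast]=5=a[slow] dup → fast++
(s=4,f=7) a[fast]=6≠a[slow]=5 write a[5]=6 → slow++,fast++
(s=5,f=8) a[fast]=6=a[slow] dup → fast++
(s=5,f=9) a[fast]=7≠a[slow]=6 write a[6]=7 → slow++,fast++
(s=6,f=10) a[fast]=7=a[slow] dup → fast++
(s=6,f=11) a[fast]=8≠a[slow]=7 write a[7]=8 → slow++,fast++

slow=7, fast=12, prefix=[2, 3, 4, 5, 6, 7, 8]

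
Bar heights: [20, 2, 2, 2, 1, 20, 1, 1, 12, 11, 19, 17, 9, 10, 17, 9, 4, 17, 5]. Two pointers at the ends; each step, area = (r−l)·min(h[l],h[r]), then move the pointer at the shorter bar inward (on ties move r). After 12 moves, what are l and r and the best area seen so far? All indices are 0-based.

l=0 r=18: min(20,5)*18=90 best=90 *, r--
l=0 r=17: min(20,17)*17=289 best=289 *, r--
l=0 r=16: min(20,4)*16=64 best=289, r--
l=0 r=15: min(20,9)*15=135 best=289, r--
l=0 r=14: min(20,17)*14=238 best=289, r--
l=0 r=13: min(20,10)*13=130 best=289, r--
l=0 r=12: min(20,9)*12=108 best=289, r--
l=0 r=11: min(20,17)*11=187 best=289, r--
l=0 r=10: min(20,19)*10=190 best=289, r--
l=0 r=9: min(20,11)*9=99 best=289, r--
l=0 r=8: min(20,12)*8=96 best=289, r--
l=0 r=7: min(20,1)*7=7 best=289, r--

l=0, r=6, best area=289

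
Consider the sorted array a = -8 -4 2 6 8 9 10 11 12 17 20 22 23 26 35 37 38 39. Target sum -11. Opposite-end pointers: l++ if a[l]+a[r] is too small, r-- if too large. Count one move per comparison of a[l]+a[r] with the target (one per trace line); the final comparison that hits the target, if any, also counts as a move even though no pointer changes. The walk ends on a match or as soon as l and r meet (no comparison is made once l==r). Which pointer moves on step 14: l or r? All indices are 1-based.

[1,18] -8+39=31 >-11 → r--
[1,17] -8+38=30 >-11 → r--
[1,16] -8+37=29 >-11 → r--
[1,15] -8+35=27 >-11 → r--
[1,14] -8+26=18 >-11 → r--
[1,13] -8+23=15 >-11 → r--
[1,12] -8+22=14 >-11 → r--
[1,11] -8+20=12 >-11 → r--
[1,10] -8+17=9 >-11 → r--
[1,9] -8+12=4 >-11 → r--
[1,8] -8+11=3 >-11 → r--
[1,7] -8+10=2 >-11 → r--
[1,6] -8+9=1 >-11 → r--
[1,5] -8+8=0 >-11 → r--

r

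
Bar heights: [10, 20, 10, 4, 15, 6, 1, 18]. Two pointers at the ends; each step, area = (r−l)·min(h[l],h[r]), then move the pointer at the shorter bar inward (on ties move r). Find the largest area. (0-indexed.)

l=0 r=7: min(10,18)*7=70 best=70 *, l++
l=1 r=7: min(20,18)*6=108 best=108 *, r--
l=1 r=6: min(20,1)*5=5 best=108, r--
l=1 r=5: min(20,6)*4=24 best=108, r--
l=1 r=4: min(20,15)*3=45 best=108, r--
l=1 r=3: min(20,4)*2=8 best=108, r--
l=1 r=2: min(20,10)*1=10 best=108, r--

max area = 108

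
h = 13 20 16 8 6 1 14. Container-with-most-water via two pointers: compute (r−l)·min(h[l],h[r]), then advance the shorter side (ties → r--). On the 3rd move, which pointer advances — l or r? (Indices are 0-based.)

r

[0,6] min(13,14)*6=78 best=78 * → l++
[1,6] min(20,14)*5=70 best=78 → r--
[1,5] min(20,1)*4=4 best=78 → r--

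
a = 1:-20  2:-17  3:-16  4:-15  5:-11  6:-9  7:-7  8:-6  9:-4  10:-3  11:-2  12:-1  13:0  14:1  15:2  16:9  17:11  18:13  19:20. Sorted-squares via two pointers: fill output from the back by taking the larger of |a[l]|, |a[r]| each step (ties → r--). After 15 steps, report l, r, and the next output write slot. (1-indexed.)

l=11, r=14, next write slot=4

[1,19] |-20|<=|20| out[19]=400 → r--
[1,18] |-20|>|13| out[18]=400 → l++
[2,18] |-17|>|13| out[17]=289 → l++
[3,18] |-16|>|13| out[16]=256 → l++
[4,18] |-15|>|13| out[15]=225 → l++
[5,18] |-11|<=|13| out[14]=169 → r--
[5,17] |-11|<=|11| out[13]=121 → r--
[5,16] |-11|>|9| out[12]=121 → l++
[6,16] |-9|<=|9| out[11]=81 → r--
[6,15] |-9|>|2| out[10]=81 → l++
[7,15] |-7|>|2| out[9]=49 → l++
[8,15] |-6|>|2| out[8]=36 → l++
[9,15] |-4|>|2| out[7]=16 → l++
[10,15] |-3|>|2| out[6]=9 → l++
[11,15] |-2|<=|2| out[5]=4 → r--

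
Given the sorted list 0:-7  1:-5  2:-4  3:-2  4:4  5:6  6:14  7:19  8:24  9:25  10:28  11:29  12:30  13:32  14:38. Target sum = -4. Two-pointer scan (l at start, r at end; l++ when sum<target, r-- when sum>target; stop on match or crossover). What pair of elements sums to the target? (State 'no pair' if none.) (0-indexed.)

l=0 r=14: -7+38=31 >-4, r--
l=0 r=13: -7+32=25 >-4, r--
l=0 r=12: -7+30=23 >-4, r--
l=0 r=11: -7+29=22 >-4, r--
l=0 r=10: -7+28=21 >-4, r--
l=0 r=9: -7+25=18 >-4, r--
l=0 r=8: -7+24=17 >-4, r--
l=0 r=7: -7+19=12 >-4, r--
l=0 r=6: -7+14=7 >-4, r--
l=0 r=5: -7+6=-1 >-4, r--
l=0 r=4: -7+4=-3 >-4, r--
l=0 r=3: -7+-2=-9 <-4, l++
l=1 r=3: -5+-2=-7 <-4, l++
l=2 r=3: -4+-2=-6 <-4, l++

no pair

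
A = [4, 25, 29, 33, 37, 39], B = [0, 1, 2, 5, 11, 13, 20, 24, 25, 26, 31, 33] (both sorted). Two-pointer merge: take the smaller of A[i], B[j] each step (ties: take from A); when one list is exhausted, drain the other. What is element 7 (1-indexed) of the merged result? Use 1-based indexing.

i=1 j=1: A[i]=4>B[j]=0 take 0, j++
i=1 j=2: A[i]=4>B[j]=1 take 1, j++
i=1 j=3: A[i]=4>B[j]=2 take 2, j++
i=1 j=4: A[i]=4<=B[j]=5 take 4, i++
i=2 j=4: A[i]=25>B[j]=5 take 5, j++
i=2 j=5: A[i]=25>B[j]=11 take 11, j++
i=2 j=6: A[i]=25>B[j]=13 take 13, j++
i=2 j=7: A[i]=25>B[j]=20 take 20, j++
i=2 j=8: A[i]=25>B[j]=24 take 24, j++
i=2 j=9: A[i]=25<=B[j]=25 take 25, i++
i=3 j=9: A[i]=29>B[j]=25 take 25, j++
i=3 j=10: A[i]=29>B[j]=26 take 26, j++
i=3 j=11: A[i]=29<=B[j]=31 take 29, i++
i=4 j=11: A[i]=33>B[j]=31 take 31, j++
i=4 j=12: A[i]=33<=B[j]=33 take 33, i++
i=5 j=12: A[i]=37>B[j]=33 take 33, j++
i=5 j=13: B done, take A[i]=37, i++
i=6 j=13: B done, take A[i]=39, i++

merged[7] = 13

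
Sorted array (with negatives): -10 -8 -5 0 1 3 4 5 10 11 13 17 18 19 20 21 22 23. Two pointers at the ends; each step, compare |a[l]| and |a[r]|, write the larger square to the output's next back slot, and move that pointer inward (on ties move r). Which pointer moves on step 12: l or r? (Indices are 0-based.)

[0,17] |-10|<=|23| out[17]=529 → r--
[0,16] |-10|<=|22| out[16]=484 → r--
[0,15] |-10|<=|21| out[15]=441 → r--
[0,14] |-10|<=|20| out[14]=400 → r--
[0,13] |-10|<=|19| out[13]=361 → r--
[0,12] |-10|<=|18| out[12]=324 → r--
[0,11] |-10|<=|17| out[11]=289 → r--
[0,10] |-10|<=|13| out[10]=169 → r--
[0,9] |-10|<=|11| out[9]=121 → r--
[0,8] |-10|<=|10| out[8]=100 → r--
[0,7] |-10|>|5| out[7]=100 → l++
[1,7] |-8|>|5| out[6]=64 → l++

l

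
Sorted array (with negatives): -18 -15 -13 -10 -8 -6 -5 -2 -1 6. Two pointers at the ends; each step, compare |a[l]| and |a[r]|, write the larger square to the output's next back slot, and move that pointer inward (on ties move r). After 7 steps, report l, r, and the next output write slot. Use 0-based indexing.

l=6, r=8, next write slot=2

l=0 r=9: |-18|>|6| out[9]=324, l++
l=1 r=9: |-15|>|6| out[8]=225, l++
l=2 r=9: |-13|>|6| out[7]=169, l++
l=3 r=9: |-10|>|6| out[6]=100, l++
l=4 r=9: |-8|>|6| out[5]=64, l++
l=5 r=9: |-6|<=|6| out[4]=36, r--
l=5 r=8: |-6|>|-1| out[3]=36, l++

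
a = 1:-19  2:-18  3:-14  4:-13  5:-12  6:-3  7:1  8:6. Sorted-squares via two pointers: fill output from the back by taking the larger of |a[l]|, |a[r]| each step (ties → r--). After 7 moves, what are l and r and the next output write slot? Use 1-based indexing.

l=7, r=7, next write slot=1

l=1 r=8: |-19|>|6| out[8]=361, l++
l=2 r=8: |-18|>|6| out[7]=324, l++
l=3 r=8: |-14|>|6| out[6]=196, l++
l=4 r=8: |-13|>|6| out[5]=169, l++
l=5 r=8: |-12|>|6| out[4]=144, l++
l=6 r=8: |-3|<=|6| out[3]=36, r--
l=6 r=7: |-3|>|1| out[2]=9, l++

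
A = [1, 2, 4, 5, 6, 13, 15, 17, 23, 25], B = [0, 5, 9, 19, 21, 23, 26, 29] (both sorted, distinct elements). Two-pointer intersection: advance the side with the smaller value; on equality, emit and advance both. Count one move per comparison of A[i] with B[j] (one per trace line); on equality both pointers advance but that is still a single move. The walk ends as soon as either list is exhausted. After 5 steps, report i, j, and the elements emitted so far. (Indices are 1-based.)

i=5, j=3, emitted=[5]

[i=1,j=1] 1>0 → j++
[i=1,j=2] 1<5 → i++
[i=2,j=2] 2<5 → i++
[i=3,j=2] 4<5 → i++
[i=4,j=2] 5==5 emit → i++,j++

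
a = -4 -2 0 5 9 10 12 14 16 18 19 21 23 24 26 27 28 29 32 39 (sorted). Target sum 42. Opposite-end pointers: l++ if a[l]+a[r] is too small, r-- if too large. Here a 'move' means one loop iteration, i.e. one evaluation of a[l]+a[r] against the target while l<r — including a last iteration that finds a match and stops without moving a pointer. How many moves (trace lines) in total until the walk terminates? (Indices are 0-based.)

7 moves

l=0 r=19: -4+39=35 <42, l++
l=1 r=19: -2+39=37 <42, l++
l=2 r=19: 0+39=39 <42, l++
l=3 r=19: 5+39=44 >42, r--
l=3 r=18: 5+32=37 <42, l++
l=4 r=18: 9+32=41 <42, l++
l=5 r=18: 10+32=42, found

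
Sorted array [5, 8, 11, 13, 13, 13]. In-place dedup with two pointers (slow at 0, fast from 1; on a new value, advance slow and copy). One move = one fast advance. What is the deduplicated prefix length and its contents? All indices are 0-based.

length 4; prefix = [5, 8, 11, 13]

(s=0,f=1) a[fast]=8≠a[slow]=5 write a[1]=8 → slow++,fast++
(s=1,f=2) a[fast]=11≠a[slow]=8 write a[2]=11 → slow++,fast++
(s=2,f=3) a[fast]=13≠a[slow]=11 write a[3]=13 → slow++,fast++
(s=3,f=4) a[fast]=13=a[slow] dup → fast++
(s=3,f=5) a[fast]=13=a[slow] dup → fast++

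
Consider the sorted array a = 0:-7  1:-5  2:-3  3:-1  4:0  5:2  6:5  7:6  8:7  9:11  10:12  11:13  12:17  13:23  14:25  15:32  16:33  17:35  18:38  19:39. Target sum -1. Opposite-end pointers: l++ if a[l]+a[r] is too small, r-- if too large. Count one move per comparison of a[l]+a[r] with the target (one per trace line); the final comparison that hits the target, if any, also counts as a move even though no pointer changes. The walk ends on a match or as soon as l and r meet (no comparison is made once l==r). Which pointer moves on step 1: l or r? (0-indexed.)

r

[0,19] -7+39=32 >-1 → r--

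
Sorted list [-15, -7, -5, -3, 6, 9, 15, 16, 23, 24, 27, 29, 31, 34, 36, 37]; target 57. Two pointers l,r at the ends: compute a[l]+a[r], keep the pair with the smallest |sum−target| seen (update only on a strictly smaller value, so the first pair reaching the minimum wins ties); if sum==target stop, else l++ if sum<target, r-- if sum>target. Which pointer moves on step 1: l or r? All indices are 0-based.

[0,15] -15+37=22 d=35 * → l++

l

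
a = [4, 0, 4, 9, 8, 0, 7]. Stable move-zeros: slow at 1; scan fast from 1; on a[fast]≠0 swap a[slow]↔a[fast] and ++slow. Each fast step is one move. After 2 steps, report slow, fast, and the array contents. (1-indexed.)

slow=2, fast=3, a=[4, 0, 4, 9, 8, 0, 7]

slow=1 fast=1: a[fast]=4≠0 swap→a[1]=4, slow++,fast++
slow=2 fast=2: a[fast]=0, fast++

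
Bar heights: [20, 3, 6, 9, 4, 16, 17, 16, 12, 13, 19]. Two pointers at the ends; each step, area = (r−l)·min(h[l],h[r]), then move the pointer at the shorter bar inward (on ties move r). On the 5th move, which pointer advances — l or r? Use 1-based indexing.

r

[1,11] min(20,19)*10=190 best=190 * → r--
[1,10] min(20,13)*9=117 best=190 → r--
[1,9] min(20,12)*8=96 best=190 → r--
[1,8] min(20,16)*7=112 best=190 → r--
[1,7] min(20,17)*6=102 best=190 → r--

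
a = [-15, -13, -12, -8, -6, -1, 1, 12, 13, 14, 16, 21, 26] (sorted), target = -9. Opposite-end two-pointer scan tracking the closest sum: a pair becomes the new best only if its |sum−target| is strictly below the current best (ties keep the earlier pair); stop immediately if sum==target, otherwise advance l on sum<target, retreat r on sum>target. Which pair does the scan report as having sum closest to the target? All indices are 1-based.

pair (-8, -1) with sum -9 (|Δ|=0)

l=1 r=13: -15+26=11 d=20 *, r--
l=1 r=12: -15+21=6 d=15 *, r--
l=1 r=11: -15+16=1 d=10 *, r--
l=1 r=10: -15+14=-1 d=8 *, r--
l=1 r=9: -15+13=-2 d=7 *, r--
l=1 r=8: -15+12=-3 d=6 *, r--
l=1 r=7: -15+1=-14 d=5 *, l++
l=2 r=7: -13+1=-12 d=3 *, l++
l=3 r=7: -12+1=-11 d=2 *, l++
l=4 r=7: -8+1=-7 d=2, r--
l=4 r=6: -8+-1=-9 d=0 *, stop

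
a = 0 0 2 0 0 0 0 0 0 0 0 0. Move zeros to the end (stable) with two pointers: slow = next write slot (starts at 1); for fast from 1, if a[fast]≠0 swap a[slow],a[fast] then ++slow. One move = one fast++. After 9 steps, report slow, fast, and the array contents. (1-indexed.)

(s=1,f=1) a[fast]=0 → fast++
(s=1,f=2) a[fast]=0 → fast++
(s=1,f=3) a[fast]=2≠0 swap→a[1]=2 → slow++,fast++
(s=2,f=4) a[fast]=0 → fast++
(s=2,f=5) a[fast]=0 → fast++
(s=2,f=6) a[fast]=0 → fast++
(s=2,f=7) a[fast]=0 → fast++
(s=2,f=8) a[fast]=0 → fast++
(s=2,f=9) a[fast]=0 → fast++

slow=2, fast=10, a=[2, 0, 0, 0, 0, 0, 0, 0, 0, 0, 0, 0]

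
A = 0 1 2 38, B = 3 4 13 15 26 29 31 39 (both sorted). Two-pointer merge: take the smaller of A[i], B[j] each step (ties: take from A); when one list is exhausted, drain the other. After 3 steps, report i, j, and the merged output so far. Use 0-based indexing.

i=0 j=0: A[i]=0<=B[j]=3 take 0, i++
i=1 j=0: A[i]=1<=B[j]=3 take 1, i++
i=2 j=0: A[i]=2<=B[j]=3 take 2, i++

i=3, j=0, merged so far=[0, 1, 2]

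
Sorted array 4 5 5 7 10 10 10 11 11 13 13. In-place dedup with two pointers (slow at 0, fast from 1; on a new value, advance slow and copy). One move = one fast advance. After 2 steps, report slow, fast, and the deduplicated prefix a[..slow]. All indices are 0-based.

slow=1, fast=3, prefix=[4, 5]

slow=0 fast=1: a[fast]=5≠a[slow]=4 write a[1]=5, slow++,fast++
slow=1 fast=2: a[fast]=5=a[slow] dup, fast++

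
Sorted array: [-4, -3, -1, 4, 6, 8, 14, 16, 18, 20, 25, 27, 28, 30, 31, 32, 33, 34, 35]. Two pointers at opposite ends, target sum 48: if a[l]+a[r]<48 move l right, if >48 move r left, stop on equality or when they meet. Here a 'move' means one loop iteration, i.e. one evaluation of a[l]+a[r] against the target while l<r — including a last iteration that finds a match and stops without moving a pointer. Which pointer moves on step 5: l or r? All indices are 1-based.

l

l=1 r=19: -4+35=31 <48, l++
l=2 r=19: -3+35=32 <48, l++
l=3 r=19: -1+35=34 <48, l++
l=4 r=19: 4+35=39 <48, l++
l=5 r=19: 6+35=41 <48, l++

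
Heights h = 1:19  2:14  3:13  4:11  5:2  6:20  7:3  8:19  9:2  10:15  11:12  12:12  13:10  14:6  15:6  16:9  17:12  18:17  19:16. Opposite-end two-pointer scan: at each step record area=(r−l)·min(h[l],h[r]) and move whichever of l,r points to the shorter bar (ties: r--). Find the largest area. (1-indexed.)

[1,19] min(19,16)*18=288 best=288 * → r--
[1,18] min(19,17)*17=289 best=289 * → r--
[1,17] min(19,12)*16=192 best=289 → r--
[1,16] min(19,9)*15=135 best=289 → r--
[1,15] min(19,6)*14=84 best=289 → r--
[1,14] min(19,6)*13=78 best=289 → r--
[1,13] min(19,10)*12=120 best=289 → r--
[1,12] min(19,12)*11=132 best=289 → r--
[1,11] min(19,12)*10=120 best=289 → r--
[1,10] min(19,15)*9=135 best=289 → r--
[1,9] min(19,2)*8=16 best=289 → r--
[1,8] min(19,19)*7=133 best=289 → r--
[1,7] min(19,3)*6=18 best=289 → r--
[1,6] min(19,20)*5=95 best=289 → l++
[2,6] min(14,20)*4=56 best=289 → l++
[3,6] min(13,20)*3=39 best=289 → l++
[4,6] min(11,20)*2=22 best=289 → l++
[5,6] min(2,20)*1=2 best=289 → l++

max area = 289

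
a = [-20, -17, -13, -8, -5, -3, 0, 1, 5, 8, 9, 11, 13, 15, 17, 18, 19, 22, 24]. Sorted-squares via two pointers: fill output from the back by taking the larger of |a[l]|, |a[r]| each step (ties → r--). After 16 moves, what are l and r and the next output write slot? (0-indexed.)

l=5, r=7, next write slot=2

[0,18] |-20|<=|24| out[18]=576 → r--
[0,17] |-20|<=|22| out[17]=484 → r--
[0,16] |-20|>|19| out[16]=400 → l++
[1,16] |-17|<=|19| out[15]=361 → r--
[1,15] |-17|<=|18| out[14]=324 → r--
[1,14] |-17|<=|17| out[13]=289 → r--
[1,13] |-17|>|15| out[12]=289 → l++
[2,13] |-13|<=|15| out[11]=225 → r--
[2,12] |-13|<=|13| out[10]=169 → r--
[2,11] |-13|>|11| out[9]=169 → l++
[3,11] |-8|<=|11| out[8]=121 → r--
[3,10] |-8|<=|9| out[7]=81 → r--
[3,9] |-8|<=|8| out[6]=64 → r--
[3,8] |-8|>|5| out[5]=64 → l++
[4,8] |-5|<=|5| out[4]=25 → r--
[4,7] |-5|>|1| out[3]=25 → l++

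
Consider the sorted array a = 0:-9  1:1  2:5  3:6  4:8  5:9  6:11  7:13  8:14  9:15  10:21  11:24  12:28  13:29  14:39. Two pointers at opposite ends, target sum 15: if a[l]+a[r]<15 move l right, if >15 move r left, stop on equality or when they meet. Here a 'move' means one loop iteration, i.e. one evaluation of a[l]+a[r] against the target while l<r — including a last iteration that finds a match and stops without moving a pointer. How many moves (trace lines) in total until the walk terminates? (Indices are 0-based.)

4 moves

l=0 r=14: -9+39=30 >15, r--
l=0 r=13: -9+29=20 >15, r--
l=0 r=12: -9+28=19 >15, r--
l=0 r=11: -9+24=15, found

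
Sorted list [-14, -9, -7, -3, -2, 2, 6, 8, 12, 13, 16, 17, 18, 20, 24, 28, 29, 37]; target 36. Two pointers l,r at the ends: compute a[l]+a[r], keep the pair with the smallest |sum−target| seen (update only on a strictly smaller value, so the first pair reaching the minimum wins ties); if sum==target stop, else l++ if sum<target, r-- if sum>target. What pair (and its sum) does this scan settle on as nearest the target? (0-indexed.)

pair (8, 28) with sum 36 (|Δ|=0)

l=0 r=17: -14+37=23 d=13 *, l++
l=1 r=17: -9+37=28 d=8 *, l++
l=2 r=17: -7+37=30 d=6 *, l++
l=3 r=17: -3+37=34 d=2 *, l++
l=4 r=17: -2+37=35 d=1 *, l++
l=5 r=17: 2+37=39 d=3, r--
l=5 r=16: 2+29=31 d=5, l++
l=6 r=16: 6+29=35 d=1, l++
l=7 r=16: 8+29=37 d=1, r--
l=7 r=15: 8+28=36 d=0 *, stop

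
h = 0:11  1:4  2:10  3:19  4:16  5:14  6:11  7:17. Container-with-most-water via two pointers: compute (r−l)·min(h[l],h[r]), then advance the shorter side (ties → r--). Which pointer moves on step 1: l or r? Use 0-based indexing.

l

l=0 r=7: min(11,17)*7=77 best=77 *, l++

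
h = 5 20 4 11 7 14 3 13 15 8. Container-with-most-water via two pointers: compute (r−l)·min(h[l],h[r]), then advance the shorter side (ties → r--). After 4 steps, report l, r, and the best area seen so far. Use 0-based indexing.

l=1, r=6, best area=105

l=0 r=9: min(5,8)*9=45 best=45 *, l++
l=1 r=9: min(20,8)*8=64 best=64 *, r--
l=1 r=8: min(20,15)*7=105 best=105 *, r--
l=1 r=7: min(20,13)*6=78 best=105, r--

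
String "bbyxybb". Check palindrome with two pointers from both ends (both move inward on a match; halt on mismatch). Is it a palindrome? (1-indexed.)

[1,7] 'b'=='b' → l++,r--
[2,6] 'b'=='b' → l++,r--
[3,5] 'y'=='y' → l++,r--

palindrome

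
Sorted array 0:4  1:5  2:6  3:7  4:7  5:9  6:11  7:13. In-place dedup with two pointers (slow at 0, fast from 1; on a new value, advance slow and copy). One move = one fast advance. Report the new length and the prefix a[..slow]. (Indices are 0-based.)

(s=0,f=1) a[fast]=5≠a[slow]=4 write a[1]=5 → slow++,fast++
(s=1,f=2) a[fast]=6≠a[slow]=5 write a[2]=6 → slow++,fast++
(s=2,f=3) a[fast]=7≠a[slow]=6 write a[3]=7 → slow++,fast++
(s=3,f=4) a[fast]=7=a[slow] dup → fast++
(s=3,f=5) a[fast]=9≠a[slow]=7 write a[4]=9 → slow++,fast++
(s=4,f=6) a[fast]=11≠a[slow]=9 write a[5]=11 → slow++,fast++
(s=5,f=7) a[fast]=13≠a[slow]=11 write a[6]=13 → slow++,fast++

length 7; prefix = [4, 5, 6, 7, 9, 11, 13]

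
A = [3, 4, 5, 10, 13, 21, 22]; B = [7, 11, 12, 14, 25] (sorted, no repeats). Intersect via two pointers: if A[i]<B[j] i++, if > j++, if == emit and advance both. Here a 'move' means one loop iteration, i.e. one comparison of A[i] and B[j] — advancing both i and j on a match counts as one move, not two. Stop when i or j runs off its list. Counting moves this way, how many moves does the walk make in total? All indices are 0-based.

i=0 j=0: 3<7, i++
i=1 j=0: 4<7, i++
i=2 j=0: 5<7, i++
i=3 j=0: 10>7, j++
i=3 j=1: 10<11, i++
i=4 j=1: 13>11, j++
i=4 j=2: 13>12, j++
i=4 j=3: 13<14, i++
i=5 j=3: 21>14, j++
i=5 j=4: 21<25, i++
i=6 j=4: 22<25, i++

11 moves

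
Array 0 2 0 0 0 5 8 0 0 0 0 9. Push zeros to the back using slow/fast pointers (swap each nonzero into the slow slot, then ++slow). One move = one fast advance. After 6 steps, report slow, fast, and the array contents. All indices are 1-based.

slow=1 fast=1: a[fast]=0, fast++
slow=1 fast=2: a[fast]=2≠0 swap→a[1]=2, slow++,fast++
slow=2 fast=3: a[fast]=0, fast++
slow=2 fast=4: a[fast]=0, fast++
slow=2 fast=5: a[fast]=0, fast++
slow=2 fast=6: a[fast]=5≠0 swap→a[2]=5, slow++,fast++

slow=3, fast=7, a=[2, 5, 0, 0, 0, 0, 8, 0, 0, 0, 0, 9]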